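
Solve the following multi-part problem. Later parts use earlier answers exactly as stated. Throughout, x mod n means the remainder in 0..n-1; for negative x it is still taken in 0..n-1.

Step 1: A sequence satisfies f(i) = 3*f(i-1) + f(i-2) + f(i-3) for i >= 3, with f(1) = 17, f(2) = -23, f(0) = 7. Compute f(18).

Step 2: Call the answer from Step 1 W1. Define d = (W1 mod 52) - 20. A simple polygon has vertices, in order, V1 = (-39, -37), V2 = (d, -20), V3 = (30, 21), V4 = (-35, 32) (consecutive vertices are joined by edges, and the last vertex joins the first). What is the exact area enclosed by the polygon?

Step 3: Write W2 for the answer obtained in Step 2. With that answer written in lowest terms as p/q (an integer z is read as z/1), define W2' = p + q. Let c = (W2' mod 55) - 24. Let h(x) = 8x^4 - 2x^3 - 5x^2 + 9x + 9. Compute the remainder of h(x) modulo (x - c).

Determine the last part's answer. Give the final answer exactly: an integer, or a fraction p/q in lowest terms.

1850539

Step 1: f(3) = 3*(-23) + 1*(17) + 1*(7) = -45; iterating: f(3)=-45, f(4)=-141, f(5)=-491, f(6)=-1659, f(7)=-5609, f(8)=-18977, f(9)=-64199, f(10)=-217183, f(11)=-734725, f(12)=-2485557, f(13)=-8408579, f(14)=-28446019, f(15)=-96232193, f(16)=-325551177, f(17)=-1101331743, f(18)=-3725778599; answer -3725778599
Step 2: W1 = -3725778599; d = 9; cross terms: (-39*-20 - 9*-37)=1113, (9*21 - 30*-20)=789, (30*32 - -35*21)=1695, (-35*-37 - -39*32)=2543; twice the area = |6140| = 6140; area = 3070; answer 3070
Step 3: W2 = 3070; threaded value p + q = 3071; c = 22; remainder = value at the root: 8*(22)^4 - 2*(22)^3 - 5*(22)^2 + 9*(22)^1 + 9 = (1874048) + (-21296) + (-2420) + (198) + (9) = 1850539; answer 1850539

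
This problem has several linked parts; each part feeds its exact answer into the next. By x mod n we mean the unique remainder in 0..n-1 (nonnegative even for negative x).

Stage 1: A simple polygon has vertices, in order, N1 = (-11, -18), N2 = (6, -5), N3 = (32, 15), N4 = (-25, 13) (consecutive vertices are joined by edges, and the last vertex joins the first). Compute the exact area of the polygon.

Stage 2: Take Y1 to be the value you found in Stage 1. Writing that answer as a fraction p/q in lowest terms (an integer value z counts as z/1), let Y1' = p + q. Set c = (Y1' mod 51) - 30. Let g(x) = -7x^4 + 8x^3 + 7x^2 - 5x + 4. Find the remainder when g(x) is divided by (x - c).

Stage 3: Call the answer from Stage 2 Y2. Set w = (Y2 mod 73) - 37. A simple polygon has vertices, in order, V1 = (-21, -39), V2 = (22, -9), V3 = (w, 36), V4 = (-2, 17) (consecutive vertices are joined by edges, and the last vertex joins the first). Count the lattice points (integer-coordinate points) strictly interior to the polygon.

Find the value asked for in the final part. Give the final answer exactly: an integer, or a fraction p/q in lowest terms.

Stage 1: cross terms: (-11*-5 - 6*-18)=163, (6*15 - 32*-5)=250, (32*13 - -25*15)=791, (-25*-18 - -11*13)=593; twice the area = |1797| = 1797; area = 1797/2; answer 1797/2
Stage 2: Y1 = 1797/2; threaded value p + q = 1799; c = -16; remainder = value at the root: -7*(-16)^4 + 8*(-16)^3 + 7*(-16)^2 - 5*(-16)^1 + 4 = (-458752) + (-32768) + (1792) + (80) + (4) = -489644; answer -489644
Stage 3: Y2 = -489644; w = 3; cross terms: (-21*-9 - 22*-39)=1047, (22*36 - 3*-9)=819, (3*17 - -2*36)=123, (-2*-39 - -21*17)=435; twice the area = |2424| = 2424; area = 1212; boundary points = 1 + 1 + 1 + 1 = 4; strictly interior points = area - boundary/2 + 1 = 1211; answer 1211

1211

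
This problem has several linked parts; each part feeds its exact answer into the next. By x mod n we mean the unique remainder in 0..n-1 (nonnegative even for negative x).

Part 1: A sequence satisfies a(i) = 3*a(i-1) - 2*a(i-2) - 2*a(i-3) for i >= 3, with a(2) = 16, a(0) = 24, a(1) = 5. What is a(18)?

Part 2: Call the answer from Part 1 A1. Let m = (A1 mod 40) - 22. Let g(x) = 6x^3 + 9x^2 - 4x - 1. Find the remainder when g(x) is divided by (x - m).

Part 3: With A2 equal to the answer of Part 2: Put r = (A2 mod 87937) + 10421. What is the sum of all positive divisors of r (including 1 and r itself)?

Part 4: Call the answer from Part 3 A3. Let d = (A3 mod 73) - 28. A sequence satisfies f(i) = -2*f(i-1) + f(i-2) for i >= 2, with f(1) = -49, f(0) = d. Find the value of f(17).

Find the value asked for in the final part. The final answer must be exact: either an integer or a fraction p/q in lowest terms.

Part 1: a(3) = 3*(16) - 2*(5) - 2*(24) = -10; iterating: a(3)=-10, a(4)=-72, a(5)=-228, a(6)=-520, a(7)=-960, a(8)=-1384, a(9)=-1192, a(10)=1112, a(11)=8488, a(12)=25624, a(13)=57672, a(14)=104792, a(15)=147784, a(16)=118424, a(17)=-149880, a(18)=-982056; answer -982056
Part 2: A1 = -982056; m = 2; remainder = value at the root: 6*(2)^3 + 9*(2)^2 - 4*(2)^1 - 1 = (48) + (36) + (-8) + (-1) = 75; answer 75
Part 3: A2 = 75; r = 10496; 10496 = 2^8 * 41; sigma = (1 + 2 + 4 + 8 + 16 + 32 + 64 + 128 + 256) * (1 + 41) = 511 * 42 = 21462; answer 21462
Part 4: A3 = 21462; d = -28; f(2) = -2*(-49) + 1*(-28) = 70; iterating: f(2)=70, f(3)=-189, f(4)=448, f(5)=-1085, f(6)=2618, f(7)=-6321, f(8)=15260, f(9)=-36841, f(10)=88942, f(11)=-214725, f(12)=518392, f(13)=-1251509, f(14)=3021410, f(15)=-7294329, f(16)=17610068, f(17)=-42514465; answer -42514465

-42514465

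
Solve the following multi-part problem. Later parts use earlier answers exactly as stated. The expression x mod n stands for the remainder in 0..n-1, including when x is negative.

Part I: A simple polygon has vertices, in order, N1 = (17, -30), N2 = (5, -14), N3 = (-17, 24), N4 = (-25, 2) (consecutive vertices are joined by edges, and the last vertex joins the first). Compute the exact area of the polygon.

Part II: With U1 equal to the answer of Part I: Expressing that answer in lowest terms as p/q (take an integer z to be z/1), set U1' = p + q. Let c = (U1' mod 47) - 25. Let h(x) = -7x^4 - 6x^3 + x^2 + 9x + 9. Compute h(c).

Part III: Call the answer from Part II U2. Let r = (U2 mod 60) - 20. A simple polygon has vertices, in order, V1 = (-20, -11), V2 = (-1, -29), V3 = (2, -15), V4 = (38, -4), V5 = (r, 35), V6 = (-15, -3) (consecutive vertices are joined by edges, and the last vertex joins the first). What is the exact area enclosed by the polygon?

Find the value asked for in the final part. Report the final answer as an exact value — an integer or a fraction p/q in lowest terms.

Part I: cross terms: (17*-14 - 5*-30)=-88, (5*24 - -17*-14)=-118, (-17*2 - -25*24)=566, (-25*-30 - 17*2)=716; twice the area = |1076| = 1076; area = 538; answer 538
Part II: U1 = 538; threaded value p + q = 539; c = -3; -7*(-3)^4 - 6*(-3)^3 + 1*(-3)^2 + 9*(-3)^1 + 9 = (-567) + (162) + (9) + (-27) + (9) = -414; answer -414
Part III: U2 = -414; r = -14; cross terms: (-20*-29 - -1*-11)=569, (-1*-15 - 2*-29)=73, (2*-4 - 38*-15)=562, (38*35 - -14*-4)=1274, (-14*-3 - -15*35)=567, (-15*-11 - -20*-3)=105; twice the area = |3150| = 3150; area = 1575; answer 1575

1575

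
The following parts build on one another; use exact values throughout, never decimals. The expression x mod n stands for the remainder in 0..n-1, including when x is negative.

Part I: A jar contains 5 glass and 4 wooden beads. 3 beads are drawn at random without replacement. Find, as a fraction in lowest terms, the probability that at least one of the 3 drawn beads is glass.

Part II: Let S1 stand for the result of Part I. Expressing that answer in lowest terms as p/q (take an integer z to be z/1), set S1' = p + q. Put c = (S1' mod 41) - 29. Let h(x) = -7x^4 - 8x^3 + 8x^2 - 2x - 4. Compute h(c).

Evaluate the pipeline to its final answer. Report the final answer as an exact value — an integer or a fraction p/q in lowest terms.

-4749073

Part I: total draws C(9,3) = 84; complement C(4,3) = 4; favorable 84 - 4 = 80; P = 20/21; answer 20/21
Part II: S1 = 20/21; threaded value p + q = 41; c = -29; -7*(-29)^4 - 8*(-29)^3 + 8*(-29)^2 - 2*(-29)^1 - 4 = (-4950967) + (195112) + (6728) + (58) + (-4) = -4749073; answer -4749073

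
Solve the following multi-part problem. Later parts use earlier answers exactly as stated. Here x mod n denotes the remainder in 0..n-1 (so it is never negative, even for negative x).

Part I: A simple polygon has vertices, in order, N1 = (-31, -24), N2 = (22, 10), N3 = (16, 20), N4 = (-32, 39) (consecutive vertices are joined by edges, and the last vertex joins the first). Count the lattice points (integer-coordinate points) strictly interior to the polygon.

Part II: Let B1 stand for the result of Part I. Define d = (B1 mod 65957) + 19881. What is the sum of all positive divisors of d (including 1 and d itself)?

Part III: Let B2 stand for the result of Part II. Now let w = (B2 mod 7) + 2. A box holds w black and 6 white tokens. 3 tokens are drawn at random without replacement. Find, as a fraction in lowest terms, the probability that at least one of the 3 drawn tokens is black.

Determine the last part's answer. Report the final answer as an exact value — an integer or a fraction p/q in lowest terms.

Part I: cross terms: (-31*10 - 22*-24)=218, (22*20 - 16*10)=280, (16*39 - -32*20)=1264, (-32*-24 - -31*39)=1977; twice the area = |3739| = 3739; area = 3739/2; boundary points = 1 + 2 + 1 + 1 = 5; strictly interior points = area - boundary/2 + 1 = 1868; answer 1868
Part II: B1 = 1868; d = 21749; 21749 = 7 * 13 * 239; sigma = (1 + 7) * (1 + 13) * (1 + 239) = 8 * 14 * 240 = 26880; answer 26880
Part III: B2 = 26880; w = 2; total draws C(8,3) = 56; complement C(6,3) = 20; favorable 56 - 20 = 36; P = 9/14; answer 9/14

9/14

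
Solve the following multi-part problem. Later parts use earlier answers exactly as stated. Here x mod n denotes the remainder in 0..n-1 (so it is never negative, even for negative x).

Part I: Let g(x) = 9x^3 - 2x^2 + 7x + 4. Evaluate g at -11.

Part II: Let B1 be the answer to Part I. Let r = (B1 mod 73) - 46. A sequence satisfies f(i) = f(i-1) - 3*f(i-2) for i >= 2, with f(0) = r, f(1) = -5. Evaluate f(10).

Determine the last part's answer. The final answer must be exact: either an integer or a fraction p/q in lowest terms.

-821

Part I: 9*(-11)^3 - 2*(-11)^2 + 7*(-11)^1 + 4 = (-11979) + (-242) + (-77) + (4) = -12294; answer -12294
Part II: B1 = -12294; r = -3; f(2) = 1*(-5) - 3*(-3) = 4; iterating: f(2)=4, f(3)=19, f(4)=7, f(5)=-50, f(6)=-71, f(7)=79, f(8)=292, f(9)=55, f(10)=-821; answer -821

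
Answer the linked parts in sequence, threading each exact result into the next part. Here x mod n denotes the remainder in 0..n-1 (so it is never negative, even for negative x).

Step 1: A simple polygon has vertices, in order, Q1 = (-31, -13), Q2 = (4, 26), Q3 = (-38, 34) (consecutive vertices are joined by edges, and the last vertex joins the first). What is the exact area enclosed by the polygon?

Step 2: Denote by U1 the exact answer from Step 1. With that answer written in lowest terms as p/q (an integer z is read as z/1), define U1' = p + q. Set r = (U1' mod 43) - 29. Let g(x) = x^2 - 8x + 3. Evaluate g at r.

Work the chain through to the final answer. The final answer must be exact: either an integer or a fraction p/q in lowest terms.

Step 1: cross terms: (-31*26 - 4*-13)=-754, (4*34 - -38*26)=1124, (-38*-13 - -31*34)=1548; twice the area = |1918| = 1918; area = 959; answer 959
Step 2: U1 = 959; threaded value p + q = 960; r = -15; 1*(-15)^2 - 8*(-15)^1 + 3 = (225) + (120) + (3) = 348; answer 348

348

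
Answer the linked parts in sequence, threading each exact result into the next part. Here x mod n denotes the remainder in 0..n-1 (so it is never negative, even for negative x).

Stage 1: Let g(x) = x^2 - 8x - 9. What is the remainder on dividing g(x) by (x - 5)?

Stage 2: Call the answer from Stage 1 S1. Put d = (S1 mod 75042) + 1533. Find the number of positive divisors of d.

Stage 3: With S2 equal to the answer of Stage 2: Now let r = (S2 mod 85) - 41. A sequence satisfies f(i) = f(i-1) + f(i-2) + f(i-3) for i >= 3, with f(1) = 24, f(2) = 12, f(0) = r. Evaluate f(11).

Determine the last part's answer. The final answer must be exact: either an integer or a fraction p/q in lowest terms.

2763

Stage 1: remainder = value at the root: 1*(5)^2 - 8*(5)^1 - 9 = (25) + (-40) + (-9) = -24; answer -24
Stage 2: S1 = -24; d = 76551; 76551 = 3 * 17 * 19 * 79; number of divisors = (1+1) * (1+1) * (1+1) * (1+1) = 16; answer 16
Stage 3: S2 = 16; r = -25; f(3) = 1*(12) + 1*(24) + 1*(-25) = 11; iterating: f(3)=11, f(4)=47, f(5)=70, f(6)=128, f(7)=245, f(8)=443, f(9)=816, f(10)=1504, f(11)=2763; answer 2763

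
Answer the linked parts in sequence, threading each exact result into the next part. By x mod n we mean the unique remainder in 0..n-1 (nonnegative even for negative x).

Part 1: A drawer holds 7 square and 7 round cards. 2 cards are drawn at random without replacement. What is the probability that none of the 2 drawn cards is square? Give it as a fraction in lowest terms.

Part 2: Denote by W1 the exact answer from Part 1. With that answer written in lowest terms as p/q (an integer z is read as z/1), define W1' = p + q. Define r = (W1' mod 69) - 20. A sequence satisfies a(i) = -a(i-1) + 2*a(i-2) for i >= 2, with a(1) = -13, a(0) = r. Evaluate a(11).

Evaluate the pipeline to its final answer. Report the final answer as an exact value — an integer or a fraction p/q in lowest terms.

-6151

Part 1: total draws C(14,2) = 91; favorable C(7,2) = 21; P = 3/13; answer 3/13
Part 2: W1 = 3/13; threaded value p + q = 16; r = -4; a(2) = -1*(-13) + 2*(-4) = 5; iterating: a(2)=5, a(3)=-31, a(4)=41, a(5)=-103, a(6)=185, a(7)=-391, a(8)=761, a(9)=-1543, a(10)=3065, a(11)=-6151; answer -6151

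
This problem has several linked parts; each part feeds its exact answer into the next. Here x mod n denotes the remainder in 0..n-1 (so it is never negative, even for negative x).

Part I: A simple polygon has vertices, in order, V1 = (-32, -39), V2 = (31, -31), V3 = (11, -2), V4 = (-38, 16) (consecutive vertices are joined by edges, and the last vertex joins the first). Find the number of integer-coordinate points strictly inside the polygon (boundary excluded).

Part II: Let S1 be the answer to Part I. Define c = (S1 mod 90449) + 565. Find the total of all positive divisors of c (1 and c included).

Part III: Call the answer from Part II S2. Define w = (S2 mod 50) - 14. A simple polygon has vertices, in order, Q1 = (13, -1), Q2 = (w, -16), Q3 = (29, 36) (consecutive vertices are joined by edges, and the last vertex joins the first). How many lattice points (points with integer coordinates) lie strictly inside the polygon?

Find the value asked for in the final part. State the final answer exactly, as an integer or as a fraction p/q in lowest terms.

340

Part I: cross terms: (-32*-31 - 31*-39)=2201, (31*-2 - 11*-31)=279, (11*16 - -38*-2)=100, (-38*-39 - -32*16)=1994; twice the area = |4574| = 4574; area = 2287; boundary points = 1 + 1 + 1 + 1 = 4; strictly interior points = area - boundary/2 + 1 = 2286; answer 2286
Part II: S1 = 2286; c = 2851; 2851 is prime, so its only divisors are 1 and 2851; sigma = 1 + 2851 = 2852; answer 2852
Part III: S2 = 2852; w = -12; cross terms: (13*-16 - -12*-1)=-220, (-12*36 - 29*-16)=32, (29*-1 - 13*36)=-497; twice the area = |-685| = 685; area = 685/2; boundary points = 5 + 1 + 1 = 7; strictly interior points = area - boundary/2 + 1 = 340; answer 340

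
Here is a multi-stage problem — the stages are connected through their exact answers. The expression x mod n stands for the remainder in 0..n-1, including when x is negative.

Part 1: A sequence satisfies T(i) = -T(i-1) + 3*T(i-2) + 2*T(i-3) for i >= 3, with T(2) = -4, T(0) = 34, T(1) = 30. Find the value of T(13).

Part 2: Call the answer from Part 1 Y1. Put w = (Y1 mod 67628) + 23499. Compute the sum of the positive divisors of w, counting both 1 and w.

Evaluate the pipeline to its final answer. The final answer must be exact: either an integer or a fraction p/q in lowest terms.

Part 1: T(3) = -1*(-4) + 3*(30) + 2*(34) = 162; iterating: T(3)=162, T(4)=-114, T(5)=592, T(6)=-610, T(7)=2158, T(8)=-2804, T(9)=8058, T(10)=-12154, T(11)=30720, T(12)=-51066, T(13)=118918; answer 118918
Part 2: Y1 = 118918; w = 74789; 74789 = 11 * 13 * 523; sigma = (1 + 11) * (1 + 13) * (1 + 523) = 12 * 14 * 524 = 88032; answer 88032

88032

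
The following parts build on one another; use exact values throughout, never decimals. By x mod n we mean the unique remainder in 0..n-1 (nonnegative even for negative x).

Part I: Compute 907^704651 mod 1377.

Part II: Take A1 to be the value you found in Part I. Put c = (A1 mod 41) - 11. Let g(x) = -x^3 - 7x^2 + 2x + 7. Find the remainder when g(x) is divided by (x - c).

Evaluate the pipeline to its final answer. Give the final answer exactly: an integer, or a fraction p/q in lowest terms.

-283

Part I: squarings mod 1377: 907^1=907, 907^2=580, 907^4=412, 907^8=373, 907^16=52, 907^32=1327, 907^64=1123, 907^128=1174, 907^256=1276, 907^512=562, 907^1024=511, 907^2048=868, 907^4096=205, 907^8192=715, 907^16384=358, 907^32768=103, 907^65536=970, 907^131072=409, 907^262144=664, 907^524288=256; 907^704651 = 907^1 * 907^2 * 907^8 * 907^128 * 907^16384 * 907^32768 * 907^131072 * 907^524288 = 1246 (mod 1377); answer 1246
Part II: A1 = 1246; c = 5; remainder = value at the root: -1*(5)^3 - 7*(5)^2 + 2*(5)^1 + 7 = (-125) + (-175) + (10) + (7) = -283; answer -283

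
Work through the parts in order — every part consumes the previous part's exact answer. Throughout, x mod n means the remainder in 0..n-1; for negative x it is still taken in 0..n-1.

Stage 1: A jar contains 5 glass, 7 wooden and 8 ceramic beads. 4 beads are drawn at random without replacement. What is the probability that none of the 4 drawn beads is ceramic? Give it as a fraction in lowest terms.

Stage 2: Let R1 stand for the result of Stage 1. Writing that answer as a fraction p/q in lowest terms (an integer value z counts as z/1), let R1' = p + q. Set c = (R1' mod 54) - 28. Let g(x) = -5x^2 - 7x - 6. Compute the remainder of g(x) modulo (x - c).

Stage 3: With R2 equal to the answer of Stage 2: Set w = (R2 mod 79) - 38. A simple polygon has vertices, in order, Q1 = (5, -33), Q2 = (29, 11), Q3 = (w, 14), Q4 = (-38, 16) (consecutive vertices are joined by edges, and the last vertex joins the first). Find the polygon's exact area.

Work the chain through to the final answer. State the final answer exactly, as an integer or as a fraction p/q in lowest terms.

Stage 1: total draws C(20,4) = 4845; favorable C(12,4) = 495; P = 33/323; answer 33/323
Stage 2: R1 = 33/323; threaded value p + q = 356; c = 4; remainder = value at the root: -5*(4)^2 - 7*(4)^1 - 6 = (-80) + (-28) + (-6) = -114; answer -114
Stage 3: R2 = -114; w = 6; cross terms: (5*11 - 29*-33)=1012, (29*14 - 6*11)=340, (6*16 - -38*14)=628, (-38*-33 - 5*16)=1174; twice the area = |3154| = 3154; area = 1577; answer 1577

1577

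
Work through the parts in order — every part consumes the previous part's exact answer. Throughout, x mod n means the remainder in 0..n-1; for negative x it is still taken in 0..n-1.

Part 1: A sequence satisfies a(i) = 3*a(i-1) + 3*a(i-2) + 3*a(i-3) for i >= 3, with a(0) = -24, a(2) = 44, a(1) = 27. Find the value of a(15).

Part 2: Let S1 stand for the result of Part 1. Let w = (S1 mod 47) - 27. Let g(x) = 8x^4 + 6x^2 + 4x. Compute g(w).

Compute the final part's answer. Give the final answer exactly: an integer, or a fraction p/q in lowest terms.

2657568

Part 1: a(3) = 3*(44) + 3*(27) + 3*(-24) = 141; iterating: a(3)=141, a(4)=636, a(5)=2463, a(6)=9720, a(7)=38457, a(8)=151920, a(9)=600291, a(10)=2372004, a(11)=9372645, a(12)=37034820, a(13)=146338407, a(14)=578237616, a(15)=2284832529; answer 2284832529
Part 2: S1 = 2284832529; w = -24; 8*(-24)^4 + 6*(-24)^2 + 4*(-24)^1 = (2654208) + (3456) + (-96) = 2657568; answer 2657568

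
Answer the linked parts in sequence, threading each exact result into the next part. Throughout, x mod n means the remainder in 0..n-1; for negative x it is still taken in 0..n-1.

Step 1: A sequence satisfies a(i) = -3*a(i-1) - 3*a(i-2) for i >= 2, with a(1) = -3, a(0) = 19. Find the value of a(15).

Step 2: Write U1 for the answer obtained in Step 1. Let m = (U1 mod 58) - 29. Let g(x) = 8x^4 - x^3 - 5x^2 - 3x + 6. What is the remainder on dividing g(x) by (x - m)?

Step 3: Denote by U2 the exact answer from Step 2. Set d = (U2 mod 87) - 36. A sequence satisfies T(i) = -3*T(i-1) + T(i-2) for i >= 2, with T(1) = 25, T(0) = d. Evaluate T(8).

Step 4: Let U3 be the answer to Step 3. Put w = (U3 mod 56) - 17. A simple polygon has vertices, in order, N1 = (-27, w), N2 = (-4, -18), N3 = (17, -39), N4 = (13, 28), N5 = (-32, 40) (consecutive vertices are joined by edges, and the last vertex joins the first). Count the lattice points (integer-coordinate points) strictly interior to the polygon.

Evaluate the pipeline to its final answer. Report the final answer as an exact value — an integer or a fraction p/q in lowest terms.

2369

Step 1: a(2) = -3*(-3) - 3*(19) = -48; iterating: a(2)=-48, a(3)=153, a(4)=-315, a(5)=486, a(6)=-513, a(7)=81, a(8)=1296, a(9)=-4131, a(10)=8505, a(11)=-13122, a(12)=13851, a(13)=-2187, a(14)=-34992, a(15)=111537; answer 111537
Step 2: U1 = 111537; m = -26; remainder = value at the root: 8*(-26)^4 - 1*(-26)^3 - 5*(-26)^2 - 3*(-26)^1 + 6 = (3655808) + (17576) + (-3380) + (78) + (6) = 3670088; answer 3670088
Step 3: U2 = 3670088; d = 44; T(2) = -3*(25) + 1*(44) = -31; iterating: T(2)=-31, T(3)=118, T(4)=-385, T(5)=1273, T(6)=-4204, T(7)=13885, T(8)=-45859; answer -45859
Step 4: U3 = -45859; w = -12; cross terms: (-27*-18 - -4*-12)=438, (-4*-39 - 17*-18)=462, (17*28 - 13*-39)=983, (13*40 - -32*28)=1416, (-32*-12 - -27*40)=1464; twice the area = |4763| = 4763; area = 4763/2; boundary points = 1 + 21 + 1 + 3 + 1 = 27; strictly interior points = area - boundary/2 + 1 = 2369; answer 2369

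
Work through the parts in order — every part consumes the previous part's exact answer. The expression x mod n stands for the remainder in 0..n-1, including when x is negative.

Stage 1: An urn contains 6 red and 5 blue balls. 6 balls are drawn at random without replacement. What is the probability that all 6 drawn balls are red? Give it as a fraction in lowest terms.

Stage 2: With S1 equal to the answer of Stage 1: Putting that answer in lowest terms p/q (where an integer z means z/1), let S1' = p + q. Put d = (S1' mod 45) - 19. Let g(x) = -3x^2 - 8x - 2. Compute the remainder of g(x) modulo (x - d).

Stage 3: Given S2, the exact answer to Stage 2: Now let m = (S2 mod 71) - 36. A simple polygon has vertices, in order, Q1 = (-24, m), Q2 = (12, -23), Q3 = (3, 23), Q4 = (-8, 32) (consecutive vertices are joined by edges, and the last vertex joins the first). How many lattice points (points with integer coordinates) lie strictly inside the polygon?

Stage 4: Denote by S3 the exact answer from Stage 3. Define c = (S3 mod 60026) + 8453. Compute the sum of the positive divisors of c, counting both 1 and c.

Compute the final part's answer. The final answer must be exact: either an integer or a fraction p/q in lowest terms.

Stage 1: total draws C(11,6) = 462; favorable C(6,6) = 1; P = 1/462; answer 1/462
Stage 2: S1 = 1/462; threaded value p + q = 463; d = -6; remainder = value at the root: -3*(-6)^2 - 8*(-6)^1 - 2 = (-108) + (48) + (-2) = -62; answer -62
Stage 3: S2 = -62; m = -27; cross terms: (-24*-23 - 12*-27)=876, (12*23 - 3*-23)=345, (3*32 - -8*23)=280, (-8*-27 - -24*32)=984; twice the area = |2485| = 2485; area = 2485/2; boundary points = 4 + 1 + 1 + 1 = 7; strictly interior points = area - boundary/2 + 1 = 1240; answer 1240
Stage 4: S3 = 1240; c = 9693; 9693 = 3^3 * 359; sigma = (1 + 3 + 9 + 27) * (1 + 359) = 40 * 360 = 14400; answer 14400

14400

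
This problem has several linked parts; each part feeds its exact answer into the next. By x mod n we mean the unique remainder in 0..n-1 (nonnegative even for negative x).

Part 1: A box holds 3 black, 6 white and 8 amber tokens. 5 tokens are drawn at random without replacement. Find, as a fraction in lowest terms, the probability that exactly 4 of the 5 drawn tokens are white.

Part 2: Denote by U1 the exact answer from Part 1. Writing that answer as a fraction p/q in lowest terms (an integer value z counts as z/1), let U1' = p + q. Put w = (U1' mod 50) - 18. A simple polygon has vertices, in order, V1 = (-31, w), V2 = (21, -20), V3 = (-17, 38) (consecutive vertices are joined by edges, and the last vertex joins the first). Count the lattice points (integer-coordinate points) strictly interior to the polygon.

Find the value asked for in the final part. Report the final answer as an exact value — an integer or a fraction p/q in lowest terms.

1412

Part 1: total draws C(17,5) = 6188; favorable C(6,4)*C(11,1) = 165; P = 165/6188; answer 165/6188
Part 2: U1 = 165/6188; threaded value p + q = 6353; w = -15; cross terms: (-31*-20 - 21*-15)=935, (21*38 - -17*-20)=458, (-17*-15 - -31*38)=1433; twice the area = |2826| = 2826; area = 1413; boundary points = 1 + 2 + 1 = 4; strictly interior points = area - boundary/2 + 1 = 1412; answer 1412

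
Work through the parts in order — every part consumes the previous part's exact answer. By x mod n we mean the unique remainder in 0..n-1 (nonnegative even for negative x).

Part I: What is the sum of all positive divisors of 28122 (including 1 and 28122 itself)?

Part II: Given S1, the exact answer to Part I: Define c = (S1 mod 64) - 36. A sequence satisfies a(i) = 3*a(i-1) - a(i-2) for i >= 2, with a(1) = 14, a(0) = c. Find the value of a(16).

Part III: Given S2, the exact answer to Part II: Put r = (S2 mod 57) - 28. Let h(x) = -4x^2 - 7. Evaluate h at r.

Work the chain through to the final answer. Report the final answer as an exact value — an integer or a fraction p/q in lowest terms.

Part I: 28122 = 2 * 3 * 43 * 109; sigma = (1 + 2) * (1 + 3) * (1 + 43) * (1 + 109) = 3 * 4 * 44 * 110 = 58080; answer 58080
Part II: S1 = 58080; c = -4; a(2) = 3*(14) - 1*(-4) = 46; iterating: a(2)=46, a(3)=124, a(4)=326, a(5)=854, a(6)=2236, a(7)=5854, a(8)=15326, a(9)=40124, a(10)=105046, a(11)=275014, a(12)=719996, a(13)=1884974, a(14)=4934926, a(15)=12919804, a(16)=33824486; answer 33824486
Part III: S2 = 33824486; r = -26; -4*(-26)^2 - 7 = (-2704) + (-7) = -2711; answer -2711

-2711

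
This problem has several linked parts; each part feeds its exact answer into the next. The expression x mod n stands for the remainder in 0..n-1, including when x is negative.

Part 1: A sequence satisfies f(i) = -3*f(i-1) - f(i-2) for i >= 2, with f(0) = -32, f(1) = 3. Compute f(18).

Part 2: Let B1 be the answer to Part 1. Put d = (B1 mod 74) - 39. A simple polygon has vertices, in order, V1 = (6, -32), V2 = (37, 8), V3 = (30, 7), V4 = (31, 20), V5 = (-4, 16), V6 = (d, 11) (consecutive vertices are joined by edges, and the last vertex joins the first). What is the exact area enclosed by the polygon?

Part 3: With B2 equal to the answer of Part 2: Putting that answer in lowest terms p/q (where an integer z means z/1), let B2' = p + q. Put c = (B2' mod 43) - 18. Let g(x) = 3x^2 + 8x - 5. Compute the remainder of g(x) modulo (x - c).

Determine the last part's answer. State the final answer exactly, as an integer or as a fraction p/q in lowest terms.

1766

Part 1: f(2) = -3*(3) - 1*(-32) = 23; iterating: f(2)=23, f(3)=-72, f(4)=193, f(5)=-507, f(6)=1328, f(7)=-3477, f(8)=9103, f(9)=-23832, f(10)=62393, f(11)=-163347, f(12)=427648, f(13)=-1119597, f(14)=2931143, f(15)=-7673832, f(16)=20090353, f(17)=-52597227, f(18)=137701328; answer 137701328
Part 2: B1 = 137701328; d = 17; cross terms: (6*8 - 37*-32)=1232, (37*7 - 30*8)=19, (30*20 - 31*7)=383, (31*16 - -4*20)=576, (-4*11 - 17*16)=-316, (17*-32 - 6*11)=-610; twice the area = |1284| = 1284; area = 642; answer 642
Part 3: B2 = 642; threaded value p + q = 643; c = 23; remainder = value at the root: 3*(23)^2 + 8*(23)^1 - 5 = (1587) + (184) + (-5) = 1766; answer 1766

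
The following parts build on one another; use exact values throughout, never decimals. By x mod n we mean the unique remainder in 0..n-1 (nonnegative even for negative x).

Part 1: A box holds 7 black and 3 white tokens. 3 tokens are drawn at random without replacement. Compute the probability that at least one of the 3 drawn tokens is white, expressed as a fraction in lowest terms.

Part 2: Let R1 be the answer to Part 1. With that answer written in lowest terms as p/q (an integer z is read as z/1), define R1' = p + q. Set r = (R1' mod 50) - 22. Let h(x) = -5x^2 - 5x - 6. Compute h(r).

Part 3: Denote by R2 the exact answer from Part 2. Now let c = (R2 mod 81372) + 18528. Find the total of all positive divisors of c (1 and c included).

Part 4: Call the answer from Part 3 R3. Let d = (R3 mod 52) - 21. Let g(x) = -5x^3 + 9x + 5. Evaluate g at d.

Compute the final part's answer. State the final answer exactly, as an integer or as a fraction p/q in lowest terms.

Part 1: total draws C(10,3) = 120; complement C(7,3) = 35; favorable 120 - 35 = 85; P = 17/24; answer 17/24
Part 2: R1 = 17/24; threaded value p + q = 41; r = 19; -5*(19)^2 - 5*(19)^1 - 6 = (-1805) + (-95) + (-6) = -1906; answer -1906
Part 3: R2 = -1906; c = 97994; 97994 = 2 * 13 * 3769; sigma = (1 + 2) * (1 + 13) * (1 + 3769) = 3 * 14 * 3770 = 158340; answer 158340
Part 4: R3 = 158340; d = -21; -5*(-21)^3 + 9*(-21)^1 + 5 = (46305) + (-189) + (5) = 46121; answer 46121

46121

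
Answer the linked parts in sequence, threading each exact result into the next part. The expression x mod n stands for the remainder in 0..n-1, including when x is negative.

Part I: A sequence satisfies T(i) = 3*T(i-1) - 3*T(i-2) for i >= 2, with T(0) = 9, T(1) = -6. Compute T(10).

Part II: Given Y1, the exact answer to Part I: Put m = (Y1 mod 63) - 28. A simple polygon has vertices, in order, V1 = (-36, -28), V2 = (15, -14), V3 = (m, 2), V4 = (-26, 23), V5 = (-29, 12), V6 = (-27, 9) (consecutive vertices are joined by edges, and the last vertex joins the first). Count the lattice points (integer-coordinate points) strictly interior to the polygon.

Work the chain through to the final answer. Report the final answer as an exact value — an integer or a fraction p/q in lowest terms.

Part I: T(2) = 3*(-6) - 3*(9) = -45; iterating: T(2)=-45, T(3)=-117, T(4)=-216, T(5)=-297, T(6)=-243, T(7)=162, T(8)=1215, T(9)=3159, T(10)=5832; answer 5832
Part II: Y1 = 5832; m = 8; cross terms: (-36*-14 - 15*-28)=924, (15*2 - 8*-14)=142, (8*23 - -26*2)=236, (-26*12 - -29*23)=355, (-29*9 - -27*12)=63, (-27*-28 - -36*9)=1080; twice the area = |2800| = 2800; area = 1400; boundary points = 1 + 1 + 1 + 1 + 1 + 1 = 6; strictly interior points = area - boundary/2 + 1 = 1398; answer 1398

1398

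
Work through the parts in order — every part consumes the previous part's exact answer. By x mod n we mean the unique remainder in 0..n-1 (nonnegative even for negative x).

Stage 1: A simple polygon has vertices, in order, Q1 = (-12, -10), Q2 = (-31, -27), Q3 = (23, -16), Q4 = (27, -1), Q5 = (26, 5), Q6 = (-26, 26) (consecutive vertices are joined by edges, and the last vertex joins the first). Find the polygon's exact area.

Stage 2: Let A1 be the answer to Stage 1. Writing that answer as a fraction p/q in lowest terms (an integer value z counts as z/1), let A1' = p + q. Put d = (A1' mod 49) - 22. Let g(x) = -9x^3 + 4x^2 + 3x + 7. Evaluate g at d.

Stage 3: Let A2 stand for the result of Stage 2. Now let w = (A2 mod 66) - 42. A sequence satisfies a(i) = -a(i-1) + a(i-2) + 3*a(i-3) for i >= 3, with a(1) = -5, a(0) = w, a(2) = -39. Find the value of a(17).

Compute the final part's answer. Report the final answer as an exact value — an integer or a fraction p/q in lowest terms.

Stage 1: cross terms: (-12*-27 - -31*-10)=14, (-31*-16 - 23*-27)=1117, (23*-1 - 27*-16)=409, (27*5 - 26*-1)=161, (26*26 - -26*5)=806, (-26*-10 - -12*26)=572; twice the area = |3079| = 3079; area = 3079/2; answer 3079/2
Stage 2: A1 = 3079/2; threaded value p + q = 3081; d = 21; -9*(21)^3 + 4*(21)^2 + 3*(21)^1 + 7 = (-83349) + (1764) + (63) + (7) = -81515; answer -81515
Stage 3: A2 = -81515; w = 19; a(3) = -1*(-39) + 1*(-5) + 3*(19) = 91; iterating: a(3)=91, a(4)=-145, a(5)=119, a(6)=9, a(7)=-325, a(8)=691, a(9)=-989, a(10)=705, a(11)=379, a(12)=-2641, a(13)=5135, a(14)=-6639, a(15)=3851, a(16)=4915, a(17)=-20981; answer -20981

-20981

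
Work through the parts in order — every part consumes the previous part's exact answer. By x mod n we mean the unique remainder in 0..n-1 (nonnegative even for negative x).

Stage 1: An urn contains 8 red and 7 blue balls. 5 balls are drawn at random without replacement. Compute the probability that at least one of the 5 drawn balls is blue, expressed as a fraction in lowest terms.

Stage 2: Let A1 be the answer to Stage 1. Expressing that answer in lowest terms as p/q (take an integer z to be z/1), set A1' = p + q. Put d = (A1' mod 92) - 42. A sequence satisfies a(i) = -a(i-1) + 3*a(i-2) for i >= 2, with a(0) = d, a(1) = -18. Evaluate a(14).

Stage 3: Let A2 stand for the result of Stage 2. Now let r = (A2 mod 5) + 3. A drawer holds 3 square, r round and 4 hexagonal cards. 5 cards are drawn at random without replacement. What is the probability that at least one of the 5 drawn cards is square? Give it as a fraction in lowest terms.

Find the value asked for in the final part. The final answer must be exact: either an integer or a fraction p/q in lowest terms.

Stage 1: total draws C(15,5) = 3003; complement C(8,5) = 56; favorable 3003 - 56 = 2947; P = 421/429; answer 421/429
Stage 2: A1 = 421/429; threaded value p + q = 850; d = -20; a(2) = -1*(-18) + 3*(-20) = -42; iterating: a(2)=-42, a(3)=-12, a(4)=-114, a(5)=78, a(6)=-420, a(7)=654, a(8)=-1914, a(9)=3876, a(10)=-9618, a(11)=21246, a(12)=-50100, a(13)=113838, a(14)=-264138; answer -264138
Stage 3: A2 = -264138; r = 5; total draws C(12,5) = 792; complement C(9,5) = 126; favorable 792 - 126 = 666; P = 37/44; answer 37/44

37/44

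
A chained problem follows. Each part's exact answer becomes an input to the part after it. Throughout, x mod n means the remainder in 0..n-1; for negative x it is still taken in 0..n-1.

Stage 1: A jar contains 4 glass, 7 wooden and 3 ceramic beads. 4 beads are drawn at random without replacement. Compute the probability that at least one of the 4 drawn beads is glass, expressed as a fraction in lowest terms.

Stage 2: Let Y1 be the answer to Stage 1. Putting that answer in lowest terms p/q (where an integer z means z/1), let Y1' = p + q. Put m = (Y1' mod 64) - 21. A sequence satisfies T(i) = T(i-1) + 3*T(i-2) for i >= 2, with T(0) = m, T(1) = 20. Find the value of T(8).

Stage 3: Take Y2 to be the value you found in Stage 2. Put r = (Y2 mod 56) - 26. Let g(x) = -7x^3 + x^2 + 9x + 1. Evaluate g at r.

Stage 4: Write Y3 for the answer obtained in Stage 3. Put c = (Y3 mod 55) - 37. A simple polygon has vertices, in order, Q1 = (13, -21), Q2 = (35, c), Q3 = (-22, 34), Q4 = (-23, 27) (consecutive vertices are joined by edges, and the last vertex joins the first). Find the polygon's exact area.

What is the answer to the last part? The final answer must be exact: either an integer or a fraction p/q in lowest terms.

Stage 1: total draws C(14,4) = 1001; complement C(10,4) = 210; favorable 1001 - 210 = 791; P = 113/143; answer 113/143
Stage 2: Y1 = 113/143; threaded value p + q = 256; m = -21; T(2) = 1*(20) + 3*(-21) = -43; iterating: T(2)=-43, T(3)=17, T(4)=-112, T(5)=-61, T(6)=-397, T(7)=-580, T(8)=-1771; answer -1771
Stage 3: Y2 = -1771; r = -5; -7*(-5)^3 + 1*(-5)^2 + 9*(-5)^1 + 1 = (875) + (25) + (-45) + (1) = 856; answer 856
Stage 4: Y3 = 856; c = -6; cross terms: (13*-6 - 35*-21)=657, (35*34 - -22*-6)=1058, (-22*27 - -23*34)=188, (-23*-21 - 13*27)=132; twice the area = |2035| = 2035; area = 2035/2; answer 2035/2

2035/2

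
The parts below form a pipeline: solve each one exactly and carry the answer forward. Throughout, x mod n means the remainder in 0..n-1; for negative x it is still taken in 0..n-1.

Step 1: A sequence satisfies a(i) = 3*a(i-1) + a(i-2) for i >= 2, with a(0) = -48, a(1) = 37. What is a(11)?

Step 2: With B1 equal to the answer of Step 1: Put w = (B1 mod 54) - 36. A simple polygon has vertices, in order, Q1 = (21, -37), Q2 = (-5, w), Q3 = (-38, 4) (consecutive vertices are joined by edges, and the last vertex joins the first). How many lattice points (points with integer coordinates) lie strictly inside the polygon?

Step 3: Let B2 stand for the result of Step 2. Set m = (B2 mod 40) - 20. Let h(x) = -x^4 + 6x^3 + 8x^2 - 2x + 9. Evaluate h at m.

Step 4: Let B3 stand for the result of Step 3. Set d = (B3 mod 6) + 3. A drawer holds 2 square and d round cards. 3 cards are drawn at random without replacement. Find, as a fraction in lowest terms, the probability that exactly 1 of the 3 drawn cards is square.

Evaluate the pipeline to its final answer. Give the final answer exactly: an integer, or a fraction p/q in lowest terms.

Step 1: a(2) = 3*(37) + 1*(-48) = 63; iterating: a(2)=63, a(3)=226, a(4)=741, a(5)=2449, a(6)=8088, a(7)=26713, a(8)=88227, a(9)=291394, a(10)=962409, a(11)=3178621; answer 3178621
Step 2: B1 = 3178621; w = -17; cross terms: (21*-17 - -5*-37)=-542, (-5*4 - -38*-17)=-666, (-38*-37 - 21*4)=1322; twice the area = |114| = 114; area = 57; boundary points = 2 + 3 + 1 = 6; strictly interior points = area - boundary/2 + 1 = 55; answer 55
Step 3: B2 = 55; m = -5; -1*(-5)^4 + 6*(-5)^3 + 8*(-5)^2 - 2*(-5)^1 + 9 = (-625) + (-750) + (200) + (10) + (9) = -1156; answer -1156
Step 4: B3 = -1156; d = 5; total draws C(7,3) = 35; favorable C(2,1)*C(5,2) = 20; P = 4/7; answer 4/7

4/7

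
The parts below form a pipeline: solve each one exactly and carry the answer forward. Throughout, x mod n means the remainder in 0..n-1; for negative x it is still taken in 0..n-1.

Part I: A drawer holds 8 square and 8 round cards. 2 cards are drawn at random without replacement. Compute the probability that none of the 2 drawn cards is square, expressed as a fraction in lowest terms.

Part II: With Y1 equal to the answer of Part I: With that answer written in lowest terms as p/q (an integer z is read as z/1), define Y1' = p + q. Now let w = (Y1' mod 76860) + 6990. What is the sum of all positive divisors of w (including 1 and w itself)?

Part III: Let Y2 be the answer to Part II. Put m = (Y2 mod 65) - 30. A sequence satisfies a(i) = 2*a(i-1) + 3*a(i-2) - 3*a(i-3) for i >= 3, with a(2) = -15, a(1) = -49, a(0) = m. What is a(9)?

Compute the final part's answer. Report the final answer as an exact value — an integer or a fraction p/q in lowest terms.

-23811

Part I: total draws C(16,2) = 120; favorable C(8,2) = 28; P = 7/30; answer 7/30
Part II: Y1 = 7/30; threaded value p + q = 37; w = 7027; 7027 is prime, so its only divisors are 1 and 7027; sigma = 1 + 7027 = 7028; answer 7028
Part III: Y2 = 7028; m = -22; a(3) = 2*(-15) + 3*(-49) - 3*(-22) = -111; iterating: a(3)=-111, a(4)=-120, a(5)=-528, a(6)=-1083, a(7)=-3390, a(8)=-8445, a(9)=-23811; answer -23811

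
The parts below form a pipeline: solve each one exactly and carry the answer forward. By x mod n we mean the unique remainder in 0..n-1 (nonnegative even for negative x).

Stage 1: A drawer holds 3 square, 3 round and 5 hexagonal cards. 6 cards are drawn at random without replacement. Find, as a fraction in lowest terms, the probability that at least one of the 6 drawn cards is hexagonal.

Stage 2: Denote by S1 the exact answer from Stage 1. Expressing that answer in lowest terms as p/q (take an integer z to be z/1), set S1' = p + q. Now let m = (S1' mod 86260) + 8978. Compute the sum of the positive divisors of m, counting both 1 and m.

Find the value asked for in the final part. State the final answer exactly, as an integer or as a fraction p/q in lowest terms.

9902

Stage 1: total draws C(11,6) = 462; complement C(6,6) = 1; favorable 462 - 1 = 461; P = 461/462; answer 461/462
Stage 2: S1 = 461/462; threaded value p + q = 923; m = 9901; 9901 is prime, so its only divisors are 1 and 9901; sigma = 1 + 9901 = 9902; answer 9902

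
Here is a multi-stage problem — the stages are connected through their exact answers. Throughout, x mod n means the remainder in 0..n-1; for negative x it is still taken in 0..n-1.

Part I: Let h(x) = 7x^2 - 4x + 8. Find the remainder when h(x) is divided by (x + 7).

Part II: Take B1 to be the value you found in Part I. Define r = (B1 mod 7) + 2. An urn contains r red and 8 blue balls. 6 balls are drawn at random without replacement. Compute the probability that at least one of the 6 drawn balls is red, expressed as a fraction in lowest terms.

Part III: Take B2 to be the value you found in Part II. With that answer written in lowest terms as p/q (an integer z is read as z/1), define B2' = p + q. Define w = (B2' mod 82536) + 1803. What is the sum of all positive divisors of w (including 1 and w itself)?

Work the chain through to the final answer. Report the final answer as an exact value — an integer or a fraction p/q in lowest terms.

Part I: remainder = value at the root: 7*(-7)^2 - 4*(-7)^1 + 8 = (343) + (28) + (8) = 379; answer 379
Part II: B1 = 379; r = 3; total draws C(11,6) = 462; complement C(8,6) = 28; favorable 462 - 28 = 434; P = 31/33; answer 31/33
Part III: B2 = 31/33; threaded value p + q = 64; w = 1867; 1867 is prime, so its only divisors are 1 and 1867; sigma = 1 + 1867 = 1868; answer 1868

1868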